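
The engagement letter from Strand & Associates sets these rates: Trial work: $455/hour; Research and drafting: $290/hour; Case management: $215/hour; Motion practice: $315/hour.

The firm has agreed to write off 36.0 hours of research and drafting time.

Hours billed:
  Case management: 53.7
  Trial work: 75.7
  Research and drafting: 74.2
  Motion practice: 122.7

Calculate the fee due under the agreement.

$95,717.50

Trial work: 75.7 × $455 = $34,443.50
Research and drafting: 74.2 × $290 = $21,518.00
Case management: 53.7 × $215 = $11,545.50
Motion practice: 122.7 × $315 = $38,650.50
Subtotal: $106,157.50
Write-off: 36.0 × $290 = $10,440.00
Total: $106,157.50 − $10,440.00 = $95,717.50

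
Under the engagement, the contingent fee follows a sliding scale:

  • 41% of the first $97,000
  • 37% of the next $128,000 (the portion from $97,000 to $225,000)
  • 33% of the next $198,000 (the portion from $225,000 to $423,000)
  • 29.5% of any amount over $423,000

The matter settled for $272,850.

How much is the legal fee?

$102,920.50

First $97,000 at 41% = $39,770.00
Next $128,000 at 37% = $47,360.00
Remaining $47,850 at 33% = $15,790.50
Fee: $39,770.00 + $47,360.00 + $15,790.50 = $102,920.50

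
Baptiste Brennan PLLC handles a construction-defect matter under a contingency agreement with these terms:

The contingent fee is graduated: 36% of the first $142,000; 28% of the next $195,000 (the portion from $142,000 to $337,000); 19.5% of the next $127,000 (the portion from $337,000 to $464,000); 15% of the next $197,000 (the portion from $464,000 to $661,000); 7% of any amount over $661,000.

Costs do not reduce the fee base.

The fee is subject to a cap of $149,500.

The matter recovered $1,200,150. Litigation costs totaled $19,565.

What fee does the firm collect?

Fee base is the gross recovery, $1,200,150; costs are reimbursed separately.
First $142,000 at 36% = $51,120.00
Next $195,000 at 28% = $54,600.00
Next $127,000 at 19.5% = $24,765.00
Next $197,000 at 15% = $29,550.00
Remaining $539,150 at 7% = $37,740.50
Fee: $51,120.00 + $54,600.00 + $24,765.00 + $29,550.00 + $37,740.50 = $197,775.50
$197,775.50 exceeds the $149,500 cap, so the fee is capped at $149,500.00.

$149,500.00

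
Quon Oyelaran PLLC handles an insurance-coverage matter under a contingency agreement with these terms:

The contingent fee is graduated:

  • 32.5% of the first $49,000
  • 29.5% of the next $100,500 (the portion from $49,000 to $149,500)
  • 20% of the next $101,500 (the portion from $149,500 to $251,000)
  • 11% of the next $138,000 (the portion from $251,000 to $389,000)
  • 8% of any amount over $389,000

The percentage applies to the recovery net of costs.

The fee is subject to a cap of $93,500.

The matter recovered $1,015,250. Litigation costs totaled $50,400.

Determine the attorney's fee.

$93,500.00

Fee base (net of costs): $1,015,250 − $50,400 = $964,850
First $49,000 at 32.5% = $15,925.00
Next $100,500 at 29.5% = $29,647.50
Next $101,500 at 20% = $20,300.00
Next $138,000 at 11% = $15,180.00
Remaining $575,850 at 8% = $46,068.00
Fee: $15,925.00 + $29,647.50 + $20,300.00 + $15,180.00 + $46,068.00 = $127,120.50
$127,120.50 exceeds the $93,500 cap, so the fee is capped at $93,500.00.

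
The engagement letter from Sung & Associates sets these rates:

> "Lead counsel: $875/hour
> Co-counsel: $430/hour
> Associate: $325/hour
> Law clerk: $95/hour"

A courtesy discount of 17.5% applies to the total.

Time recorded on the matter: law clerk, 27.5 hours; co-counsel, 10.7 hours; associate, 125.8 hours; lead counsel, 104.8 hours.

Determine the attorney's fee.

$115,333.76

Lead counsel: 104.8 × $875 = $91,700.00
Co-counsel: 10.7 × $430 = $4,601.00
Associate: 125.8 × $325 = $40,885.00
Law clerk: 27.5 × $95 = $2,612.50
Subtotal: $139,798.50
Less 17.5% discount: −$24,464.74
Total: $139,798.50 − $24,464.74 = $115,333.76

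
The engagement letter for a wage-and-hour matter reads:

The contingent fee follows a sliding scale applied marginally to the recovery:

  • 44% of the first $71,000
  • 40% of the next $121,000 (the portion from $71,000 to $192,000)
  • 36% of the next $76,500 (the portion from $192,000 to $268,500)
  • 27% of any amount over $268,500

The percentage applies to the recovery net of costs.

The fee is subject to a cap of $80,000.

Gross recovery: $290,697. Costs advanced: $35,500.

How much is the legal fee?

Fee base (net of costs): $290,697 − $35,500 = $255,197
First $71,000 at 44% = $31,240.00
Next $121,000 at 40% = $48,400.00
Remaining $63,197 at 36% = $22,750.92
Fee: $31,240.00 + $48,400.00 + $22,750.92 = $102,390.92
$102,390.92 exceeds the $80,000 cap, so the fee is capped at $80,000.00.

$80,000.00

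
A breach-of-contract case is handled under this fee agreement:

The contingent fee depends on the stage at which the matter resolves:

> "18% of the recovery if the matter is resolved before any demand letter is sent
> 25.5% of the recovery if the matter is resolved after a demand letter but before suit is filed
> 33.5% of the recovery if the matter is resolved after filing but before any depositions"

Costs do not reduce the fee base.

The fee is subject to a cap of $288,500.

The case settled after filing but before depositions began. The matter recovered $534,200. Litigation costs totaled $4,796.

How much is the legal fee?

$178,957.00

Fee base is the gross recovery, $534,200; costs are reimbursed separately.
The matter settled after filing but before depositions began, so the 33.5% rate applies.
$534,200 × 33.5% = $178,957.00
$178,957.00 is under the $288,500 cap.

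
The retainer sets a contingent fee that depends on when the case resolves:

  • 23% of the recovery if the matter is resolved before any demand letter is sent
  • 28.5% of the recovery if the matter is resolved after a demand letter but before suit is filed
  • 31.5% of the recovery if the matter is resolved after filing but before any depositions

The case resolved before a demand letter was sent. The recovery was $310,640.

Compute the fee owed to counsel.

The matter resolved before a demand letter was sent, so the 23% rate applies.
$310,640 × 23% = $71,447.20

$71,447.20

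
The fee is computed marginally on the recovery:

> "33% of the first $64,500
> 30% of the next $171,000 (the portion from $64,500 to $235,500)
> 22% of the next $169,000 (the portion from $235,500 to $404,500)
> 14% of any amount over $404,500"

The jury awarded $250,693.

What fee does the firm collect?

First $64,500 at 33% = $21,285.00
Next $171,000 at 30% = $51,300.00
Remaining $15,193 at 22% = $3,342.46
Fee: $21,285.00 + $51,300.00 + $3,342.46 = $75,927.46

$75,927.46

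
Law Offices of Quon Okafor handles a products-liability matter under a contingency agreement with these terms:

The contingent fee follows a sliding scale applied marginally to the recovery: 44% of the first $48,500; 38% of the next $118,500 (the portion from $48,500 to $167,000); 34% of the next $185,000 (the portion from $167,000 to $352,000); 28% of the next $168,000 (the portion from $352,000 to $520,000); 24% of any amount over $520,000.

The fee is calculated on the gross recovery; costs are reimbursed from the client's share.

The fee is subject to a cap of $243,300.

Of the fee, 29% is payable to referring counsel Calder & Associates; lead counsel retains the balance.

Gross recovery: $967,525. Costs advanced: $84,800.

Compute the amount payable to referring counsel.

$70,557.00

Fee base is the gross recovery, $967,525; costs are reimbursed separately.
First $48,500 at 44% = $21,340.00
Next $118,500 at 38% = $45,030.00
Next $185,000 at 34% = $62,900.00
Next $168,000 at 28% = $47,040.00
Remaining $447,525 at 24% = $107,406.00
Fee: $21,340.00 + $45,030.00 + $62,900.00 + $47,040.00 + $107,406.00 = $283,716.00
$283,716.00 exceeds the $243,300 cap, so the fee is capped at $243,300.00.
Referral share: 29% of $243,300.00 = $70,557.00; lead counsel retains $243,300.00 − $70,557.00 = $172,743.00.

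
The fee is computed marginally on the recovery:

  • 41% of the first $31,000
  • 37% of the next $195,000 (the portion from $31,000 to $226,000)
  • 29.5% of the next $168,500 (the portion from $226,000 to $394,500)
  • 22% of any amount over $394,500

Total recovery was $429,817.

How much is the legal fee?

$142,337.24

First $31,000 at 41% = $12,710.00
Next $195,000 at 37% = $72,150.00
Next $168,500 at 29.5% = $49,707.50
Remaining $35,317 at 22% = $7,769.74
Fee: $12,710.00 + $72,150.00 + $49,707.50 + $7,769.74 = $142,337.24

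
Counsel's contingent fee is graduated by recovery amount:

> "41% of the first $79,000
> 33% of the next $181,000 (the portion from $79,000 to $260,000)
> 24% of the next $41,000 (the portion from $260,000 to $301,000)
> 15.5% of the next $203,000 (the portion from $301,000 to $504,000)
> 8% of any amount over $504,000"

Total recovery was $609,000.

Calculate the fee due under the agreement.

First $79,000 at 41% = $32,390.00
Next $181,000 at 33% = $59,730.00
Next $41,000 at 24% = $9,840.00
Next $203,000 at 15.5% = $31,465.00
Remaining $105,000 at 8% = $8,400.00
Fee: $32,390.00 + $59,730.00 + $9,840.00 + $31,465.00 + $8,400.00 = $141,825.00

$141,825.00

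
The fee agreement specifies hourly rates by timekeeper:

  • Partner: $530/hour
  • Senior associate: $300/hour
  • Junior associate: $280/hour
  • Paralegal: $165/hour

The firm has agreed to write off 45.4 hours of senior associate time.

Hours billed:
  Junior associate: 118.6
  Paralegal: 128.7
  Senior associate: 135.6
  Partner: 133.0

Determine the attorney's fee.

$151,993.50

Partner: 133.0 × $530 = $70,490.00
Senior associate: 135.6 × $300 = $40,680.00
Junior associate: 118.6 × $280 = $33,208.00
Paralegal: 128.7 × $165 = $21,235.50
Subtotal: $165,613.50
Write-off: 45.4 × $300 = $13,620.00
Total: $165,613.50 − $13,620.00 = $151,993.50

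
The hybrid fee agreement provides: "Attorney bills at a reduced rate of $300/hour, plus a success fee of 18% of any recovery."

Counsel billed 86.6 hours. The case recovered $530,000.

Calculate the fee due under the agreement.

Hourly: 86.6 × $300 = $25,980.00
Success fee: 18% of $530,000 = $95,400.00
Total: $25,980.00 + $95,400.00 = $121,380.00

$121,380.00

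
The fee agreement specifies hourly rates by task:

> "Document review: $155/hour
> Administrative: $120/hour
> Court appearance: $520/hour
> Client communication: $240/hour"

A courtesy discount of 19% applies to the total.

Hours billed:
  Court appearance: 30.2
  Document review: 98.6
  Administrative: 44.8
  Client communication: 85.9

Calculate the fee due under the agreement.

Document review: 98.6 × $155 = $15,283.00
Administrative: 44.8 × $120 = $5,376.00
Court appearance: 30.2 × $520 = $15,704.00
Client communication: 85.9 × $240 = $20,616.00
Subtotal: $56,979.00
Less 19% discount: −$10,826.01
Total: $56,979.00 − $10,826.01 = $46,152.99

$46,152.99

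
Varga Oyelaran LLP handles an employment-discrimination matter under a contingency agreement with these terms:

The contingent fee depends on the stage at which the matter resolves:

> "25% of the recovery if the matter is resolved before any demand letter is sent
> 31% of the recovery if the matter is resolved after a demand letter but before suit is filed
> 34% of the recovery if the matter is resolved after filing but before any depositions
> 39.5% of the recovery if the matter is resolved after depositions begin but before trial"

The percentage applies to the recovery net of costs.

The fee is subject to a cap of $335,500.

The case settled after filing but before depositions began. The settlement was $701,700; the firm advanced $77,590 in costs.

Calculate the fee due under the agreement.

$212,197.40

Fee base (net of costs): $701,700 − $77,590 = $624,110
The matter settled after filing but before depositions began, so the 34% rate applies.
$624,110 × 34% = $212,197.40
$212,197.40 is under the $335,500 cap.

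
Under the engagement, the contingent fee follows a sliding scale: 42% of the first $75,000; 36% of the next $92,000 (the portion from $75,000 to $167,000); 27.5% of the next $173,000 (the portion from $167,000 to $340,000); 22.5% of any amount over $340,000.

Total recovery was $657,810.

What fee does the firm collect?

$183,702.25

First $75,000 at 42% = $31,500.00
Next $92,000 at 36% = $33,120.00
Next $173,000 at 27.5% = $47,575.00
Remaining $317,810 at 22.5% = $71,507.25
Fee: $31,500.00 + $33,120.00 + $47,575.00 + $71,507.25 = $183,702.25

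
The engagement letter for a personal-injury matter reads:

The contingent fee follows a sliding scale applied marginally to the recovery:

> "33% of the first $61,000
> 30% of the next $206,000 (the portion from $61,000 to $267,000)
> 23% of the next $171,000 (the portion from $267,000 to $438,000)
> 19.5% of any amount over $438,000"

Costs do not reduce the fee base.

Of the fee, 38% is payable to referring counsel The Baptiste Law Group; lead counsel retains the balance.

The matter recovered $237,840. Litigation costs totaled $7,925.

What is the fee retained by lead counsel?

$45,372.84

Fee base is the gross recovery, $237,840; costs are reimbursed separately.
First $61,000 at 33% = $20,130.00
Remaining $176,840 at 30% = $53,052.00
Fee: $20,130.00 + $53,052.00 = $73,182.00
Referral share: 38% of $73,182.00 = $27,809.16; lead counsel retains $73,182.00 − $27,809.16 = $45,372.84.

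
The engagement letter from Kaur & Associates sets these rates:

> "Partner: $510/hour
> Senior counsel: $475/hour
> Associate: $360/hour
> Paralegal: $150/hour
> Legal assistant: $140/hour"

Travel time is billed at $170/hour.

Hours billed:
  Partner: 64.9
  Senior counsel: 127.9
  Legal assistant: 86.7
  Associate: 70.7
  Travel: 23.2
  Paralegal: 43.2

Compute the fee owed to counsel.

Partner: 64.9 × $510 = $33,099.00
Senior counsel: 127.9 × $475 = $60,752.50
Associate: 70.7 × $360 = $25,452.00
Paralegal: 43.2 × $150 = $6,480.00
Legal assistant: 86.7 × $140 = $12,138.00
Subtotal: $33,099.00 + $60,752.50 + $25,452.00 + $6,480.00 + $12,138.00 = $137,921.50
Travel: 23.2 × $170 = $3,944.00
Total: $137,921.50 + $3,944.00 = $141,865.50

$141,865.50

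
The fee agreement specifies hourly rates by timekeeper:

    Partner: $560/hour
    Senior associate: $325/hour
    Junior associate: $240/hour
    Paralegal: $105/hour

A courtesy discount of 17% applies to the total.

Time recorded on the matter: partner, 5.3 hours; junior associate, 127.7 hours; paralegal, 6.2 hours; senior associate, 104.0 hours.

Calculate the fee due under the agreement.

Partner: 5.3 × $560 = $2,968.00
Senior associate: 104.0 × $325 = $33,800.00
Junior associate: 127.7 × $240 = $30,648.00
Paralegal: 6.2 × $105 = $651.00
Subtotal: $68,067.00
Less 17% discount: −$11,571.39
Total: $68,067.00 − $11,571.39 = $56,495.61

$56,495.61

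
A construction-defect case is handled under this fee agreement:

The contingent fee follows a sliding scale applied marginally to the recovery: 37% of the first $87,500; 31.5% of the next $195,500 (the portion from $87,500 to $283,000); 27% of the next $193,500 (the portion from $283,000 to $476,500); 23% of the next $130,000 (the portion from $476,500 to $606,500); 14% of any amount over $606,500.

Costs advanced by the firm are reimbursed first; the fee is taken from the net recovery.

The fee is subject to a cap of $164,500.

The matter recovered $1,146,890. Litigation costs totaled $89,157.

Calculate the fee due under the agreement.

Fee base (net of costs): $1,146,890 − $89,157 = $1,057,733
First $87,500 at 37% = $32,375.00
Next $195,500 at 31.5% = $61,582.50
Next $193,500 at 27% = $52,245.00
Next $130,000 at 23% = $29,900.00
Remaining $451,233 at 14% = $63,172.62
Fee: $32,375.00 + $61,582.50 + $52,245.00 + $29,900.00 + $63,172.62 = $239,275.12
$239,275.12 exceeds the $164,500 cap, so the fee is capped at $164,500.00.

$164,500.00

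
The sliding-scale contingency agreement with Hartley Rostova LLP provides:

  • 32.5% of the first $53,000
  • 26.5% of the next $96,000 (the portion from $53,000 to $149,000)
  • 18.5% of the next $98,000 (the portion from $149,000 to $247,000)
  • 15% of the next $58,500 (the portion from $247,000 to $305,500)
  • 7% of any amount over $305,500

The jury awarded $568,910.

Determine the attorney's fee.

$88,008.70

First $53,000 at 32.5% = $17,225.00
Next $96,000 at 26.5% = $25,440.00
Next $98,000 at 18.5% = $18,130.00
Next $58,500 at 15% = $8,775.00
Remaining $263,410 at 7% = $18,438.70
Fee: $17,225.00 + $25,440.00 + $18,130.00 + $8,775.00 + $18,438.70 = $88,008.70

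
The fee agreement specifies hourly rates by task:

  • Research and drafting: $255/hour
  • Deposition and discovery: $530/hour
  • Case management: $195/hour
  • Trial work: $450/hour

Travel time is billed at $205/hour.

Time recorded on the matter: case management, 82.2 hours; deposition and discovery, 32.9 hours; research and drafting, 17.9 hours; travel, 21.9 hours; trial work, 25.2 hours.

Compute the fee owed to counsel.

Research and drafting: 17.9 × $255 = $4,564.50
Deposition and discovery: 32.9 × $530 = $17,437.00
Case management: 82.2 × $195 = $16,029.00
Trial work: 25.2 × $450 = $11,340.00
Subtotal: $4,564.50 + $17,437.00 + $16,029.00 + $11,340.00 = $49,370.50
Travel: 21.9 × $205 = $4,489.50
Total: $49,370.50 + $4,489.50 = $53,860.00

$53,860.00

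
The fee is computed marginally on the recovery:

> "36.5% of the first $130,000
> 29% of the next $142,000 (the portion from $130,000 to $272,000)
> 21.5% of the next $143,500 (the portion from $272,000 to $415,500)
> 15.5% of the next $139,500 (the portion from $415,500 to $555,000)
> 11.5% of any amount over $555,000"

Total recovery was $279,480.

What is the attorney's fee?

First $130,000 at 36.5% = $47,450.00
Next $142,000 at 29% = $41,180.00
Remaining $7,480 at 21.5% = $1,608.20
Fee: $47,450.00 + $41,180.00 + $1,608.20 = $90,238.20

$90,238.20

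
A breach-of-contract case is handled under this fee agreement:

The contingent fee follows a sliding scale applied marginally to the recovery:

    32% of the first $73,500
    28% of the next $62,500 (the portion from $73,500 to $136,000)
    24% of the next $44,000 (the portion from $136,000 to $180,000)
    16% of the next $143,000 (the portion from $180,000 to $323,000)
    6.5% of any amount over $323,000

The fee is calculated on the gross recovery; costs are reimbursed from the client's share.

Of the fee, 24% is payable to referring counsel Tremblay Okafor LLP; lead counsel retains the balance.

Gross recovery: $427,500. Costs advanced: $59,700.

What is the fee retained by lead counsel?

$61,751.90

Fee base is the gross recovery, $427,500; costs are reimbursed separately.
First $73,500 at 32% = $23,520.00
Next $62,500 at 28% = $17,500.00
Next $44,000 at 24% = $10,560.00
Next $143,000 at 16% = $22,880.00
Remaining $104,500 at 6.5% = $6,792.50
Fee: $23,520.00 + $17,500.00 + $10,560.00 + $22,880.00 + $6,792.50 = $81,252.50
Referral share: 24% of $81,252.50 = $19,500.60; lead counsel retains $81,252.50 − $19,500.60 = $61,751.90.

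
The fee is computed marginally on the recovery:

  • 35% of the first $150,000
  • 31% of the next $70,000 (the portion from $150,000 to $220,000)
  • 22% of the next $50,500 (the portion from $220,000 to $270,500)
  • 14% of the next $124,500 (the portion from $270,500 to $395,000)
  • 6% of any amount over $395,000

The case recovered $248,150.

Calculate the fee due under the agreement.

$80,393.00

First $150,000 at 35% = $52,500.00
Next $70,000 at 31% = $21,700.00
Remaining $28,150 at 22% = $6,193.00
Fee: $52,500.00 + $21,700.00 + $6,193.00 = $80,393.00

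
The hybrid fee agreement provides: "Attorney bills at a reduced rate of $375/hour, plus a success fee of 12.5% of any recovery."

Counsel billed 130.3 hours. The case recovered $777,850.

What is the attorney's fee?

Hourly: 130.3 × $375 = $48,862.50
Success fee: 12.5% of $777,850 = $97,231.25
Total: $48,862.50 + $97,231.25 = $146,093.75

$146,093.75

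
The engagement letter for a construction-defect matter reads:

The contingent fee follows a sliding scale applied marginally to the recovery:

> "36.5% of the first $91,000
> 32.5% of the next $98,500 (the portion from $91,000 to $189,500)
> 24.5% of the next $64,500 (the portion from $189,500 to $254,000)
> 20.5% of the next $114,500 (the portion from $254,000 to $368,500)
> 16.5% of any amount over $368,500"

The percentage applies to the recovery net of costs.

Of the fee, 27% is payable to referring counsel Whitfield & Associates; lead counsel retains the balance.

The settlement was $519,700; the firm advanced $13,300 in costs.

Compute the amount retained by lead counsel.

$92,896.88

Fee base (net of costs): $519,700 − $13,300 = $506,400
First $91,000 at 36.5% = $33,215.00
Next $98,500 at 32.5% = $32,012.50
Next $64,500 at 24.5% = $15,802.50
Next $114,500 at 20.5% = $23,472.50
Remaining $137,900 at 16.5% = $22,753.50
Fee: $33,215.00 + $32,012.50 + $15,802.50 + $23,472.50 + $22,753.50 = $127,256.00
Referral share: 27% of $127,256.00 = $34,359.12; lead counsel retains $127,256.00 − $34,359.12 = $92,896.88.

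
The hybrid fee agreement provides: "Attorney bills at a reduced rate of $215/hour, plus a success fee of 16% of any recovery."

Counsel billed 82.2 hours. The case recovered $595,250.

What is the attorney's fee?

Hourly: 82.2 × $215 = $17,673.00
Success fee: 16% of $595,250 = $95,240.00
Total: $17,673.00 + $95,240.00 = $112,913.00

$112,913.00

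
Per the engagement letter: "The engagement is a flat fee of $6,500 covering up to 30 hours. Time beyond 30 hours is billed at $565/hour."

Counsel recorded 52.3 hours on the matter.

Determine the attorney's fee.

$19,099.50

Flat fee: $6,500.00
Excess hours: 52.3 − 30 = 22.3
Overrun: 22.3 × $565 = $12,599.50
Total: $6,500.00 + $12,599.50 = $19,099.50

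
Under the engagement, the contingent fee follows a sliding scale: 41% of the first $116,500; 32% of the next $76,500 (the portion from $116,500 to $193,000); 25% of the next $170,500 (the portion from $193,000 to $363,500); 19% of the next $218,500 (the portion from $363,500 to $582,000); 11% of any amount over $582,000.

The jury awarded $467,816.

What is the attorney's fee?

First $116,500 at 41% = $47,765.00
Next $76,500 at 32% = $24,480.00
Next $170,500 at 25% = $42,625.00
Remaining $104,316 at 19% = $19,820.04
Fee: $47,765.00 + $24,480.00 + $42,625.00 + $19,820.04 = $134,690.04

$134,690.04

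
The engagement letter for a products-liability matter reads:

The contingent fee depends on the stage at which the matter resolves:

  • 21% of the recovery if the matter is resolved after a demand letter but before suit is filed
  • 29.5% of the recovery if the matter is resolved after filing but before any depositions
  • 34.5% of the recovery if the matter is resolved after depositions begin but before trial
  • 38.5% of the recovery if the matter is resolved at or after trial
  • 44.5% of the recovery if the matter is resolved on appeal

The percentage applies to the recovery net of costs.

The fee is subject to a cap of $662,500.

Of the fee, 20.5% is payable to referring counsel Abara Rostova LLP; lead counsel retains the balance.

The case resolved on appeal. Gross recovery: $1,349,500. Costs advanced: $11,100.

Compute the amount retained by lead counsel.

$473,492.46

Fee base (net of costs): $1,349,500 − $11,100 = $1,338,400
The matter resolved on appeal, so the 44.5% rate applies.
$1,338,400 × 44.5% = $595,588.00
$595,588.00 is under the $662,500 cap.
Referral share: 20.5% of $595,588.00 = $122,095.54; lead counsel retains $595,588.00 − $122,095.54 = $473,492.46.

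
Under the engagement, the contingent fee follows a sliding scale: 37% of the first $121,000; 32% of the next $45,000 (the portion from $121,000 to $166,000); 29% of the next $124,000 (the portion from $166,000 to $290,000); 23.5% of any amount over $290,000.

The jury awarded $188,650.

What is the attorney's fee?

$65,738.50

First $121,000 at 37% = $44,770.00
Next $45,000 at 32% = $14,400.00
Remaining $22,650 at 29% = $6,568.50
Fee: $44,770.00 + $14,400.00 + $6,568.50 = $65,738.50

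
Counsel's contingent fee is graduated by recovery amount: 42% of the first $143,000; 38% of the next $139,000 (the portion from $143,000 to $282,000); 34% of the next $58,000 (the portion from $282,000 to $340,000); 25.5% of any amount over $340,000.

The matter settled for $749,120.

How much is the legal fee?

$236,925.60

First $143,000 at 42% = $60,060.00
Next $139,000 at 38% = $52,820.00
Next $58,000 at 34% = $19,720.00
Remaining $409,120 at 25.5% = $104,325.60
Fee: $60,060.00 + $52,820.00 + $19,720.00 + $104,325.60 = $236,925.60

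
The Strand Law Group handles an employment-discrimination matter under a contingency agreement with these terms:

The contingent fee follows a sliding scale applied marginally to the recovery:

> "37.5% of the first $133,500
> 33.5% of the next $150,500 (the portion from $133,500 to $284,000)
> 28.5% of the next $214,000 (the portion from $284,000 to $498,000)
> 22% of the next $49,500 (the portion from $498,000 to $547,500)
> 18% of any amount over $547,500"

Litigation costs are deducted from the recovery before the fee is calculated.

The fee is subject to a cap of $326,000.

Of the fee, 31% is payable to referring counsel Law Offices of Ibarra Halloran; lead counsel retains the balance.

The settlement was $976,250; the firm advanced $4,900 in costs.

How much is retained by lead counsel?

$171,570.57

Fee base (net of costs): $976,250 − $4,900 = $971,350
First $133,500 at 37.5% = $50,062.50
Next $150,500 at 33.5% = $50,417.50
Next $214,000 at 28.5% = $60,990.00
Next $49,500 at 22% = $10,890.00
Remaining $423,850 at 18% = $76,293.00
Fee: $50,062.50 + $50,417.50 + $60,990.00 + $10,890.00 + $76,293.00 = $248,653.00
$248,653.00 is under the $326,000 cap.
Referral share: 31% of $248,653.00 = $77,082.43; lead counsel retains $248,653.00 − $77,082.43 = $171,570.57.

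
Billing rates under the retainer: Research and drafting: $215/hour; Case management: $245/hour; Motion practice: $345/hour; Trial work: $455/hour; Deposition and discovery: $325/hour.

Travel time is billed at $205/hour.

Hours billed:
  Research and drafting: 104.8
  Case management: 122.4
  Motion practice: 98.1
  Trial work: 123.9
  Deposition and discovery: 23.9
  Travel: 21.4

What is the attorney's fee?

Research and drafting: 104.8 × $215 = $22,532.00
Case management: 122.4 × $245 = $29,988.00
Motion practice: 98.1 × $345 = $33,844.50
Trial work: 123.9 × $455 = $56,374.50
Deposition and discovery: 23.9 × $325 = $7,767.50
Subtotal: $22,532.00 + $29,988.00 + $33,844.50 + $56,374.50 + $7,767.50 = $150,506.50
Travel: 21.4 × $205 = $4,387.00
Total: $150,506.50 + $4,387.00 = $154,893.50

$154,893.50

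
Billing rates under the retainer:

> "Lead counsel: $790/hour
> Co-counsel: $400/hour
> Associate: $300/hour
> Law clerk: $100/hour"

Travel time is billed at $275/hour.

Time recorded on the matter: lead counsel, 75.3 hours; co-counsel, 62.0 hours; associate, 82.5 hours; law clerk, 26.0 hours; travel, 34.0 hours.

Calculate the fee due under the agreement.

$120,987.00

Lead counsel: 75.3 × $790 = $59,487.00
Co-counsel: 62.0 × $400 = $24,800.00
Associate: 82.5 × $300 = $24,750.00
Law clerk: 26.0 × $100 = $2,600.00
Subtotal: $59,487.00 + $24,800.00 + $24,750.00 + $2,600.00 = $111,637.00
Travel: 34.0 × $275 = $9,350.00
Total: $111,637.00 + $9,350.00 = $120,987.00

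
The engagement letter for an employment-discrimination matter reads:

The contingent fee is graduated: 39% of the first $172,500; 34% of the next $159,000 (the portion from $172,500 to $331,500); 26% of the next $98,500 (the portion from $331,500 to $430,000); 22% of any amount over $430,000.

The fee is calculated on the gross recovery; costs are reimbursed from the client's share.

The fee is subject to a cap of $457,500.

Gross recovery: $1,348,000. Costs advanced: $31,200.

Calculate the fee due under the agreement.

$348,905.00

Fee base is the gross recovery, $1,348,000; costs are reimbursed separately.
First $172,500 at 39% = $67,275.00
Next $159,000 at 34% = $54,060.00
Next $98,500 at 26% = $25,610.00
Remaining $918,000 at 22% = $201,960.00
Fee: $67,275.00 + $54,060.00 + $25,610.00 + $201,960.00 = $348,905.00
$348,905.00 is under the $457,500 cap.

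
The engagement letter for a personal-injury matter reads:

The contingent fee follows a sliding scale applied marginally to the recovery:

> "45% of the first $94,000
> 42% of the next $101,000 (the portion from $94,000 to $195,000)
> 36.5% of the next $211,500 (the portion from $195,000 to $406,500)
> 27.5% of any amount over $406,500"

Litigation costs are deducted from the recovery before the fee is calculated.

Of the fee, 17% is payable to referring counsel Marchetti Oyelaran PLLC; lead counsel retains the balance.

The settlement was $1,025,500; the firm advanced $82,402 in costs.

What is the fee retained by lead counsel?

$256,870.02

Fee base (net of costs): $1,025,500 − $82,402 = $943,098
First $94,000 at 45% = $42,300.00
Next $101,000 at 42% = $42,420.00
Next $211,500 at 36.5% = $77,197.50
Remaining $536,598 at 27.5% = $147,564.45
Fee: $42,300.00 + $42,420.00 + $77,197.50 + $147,564.45 = $309,481.95
Referral share: 17% of $309,481.95 = $52,611.93; lead counsel retains $309,481.95 − $52,611.93 = $256,870.02.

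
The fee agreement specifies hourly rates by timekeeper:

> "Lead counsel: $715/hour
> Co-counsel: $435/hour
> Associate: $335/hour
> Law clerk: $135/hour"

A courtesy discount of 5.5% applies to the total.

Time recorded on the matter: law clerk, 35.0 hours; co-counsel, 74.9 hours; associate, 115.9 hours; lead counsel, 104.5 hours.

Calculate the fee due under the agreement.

$142,553.72

Lead counsel: 104.5 × $715 = $74,717.50
Co-counsel: 74.9 × $435 = $32,581.50
Associate: 115.9 × $335 = $38,826.50
Law clerk: 35.0 × $135 = $4,725.00
Subtotal: $150,850.50
Less 5.5% discount: −$8,296.78
Total: $150,850.50 − $8,296.78 = $142,553.72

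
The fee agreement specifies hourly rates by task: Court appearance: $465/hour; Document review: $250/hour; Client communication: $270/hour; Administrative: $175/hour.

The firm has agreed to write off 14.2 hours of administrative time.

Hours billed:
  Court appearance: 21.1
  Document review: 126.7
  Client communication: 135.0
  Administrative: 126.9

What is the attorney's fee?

$97,659.00

Court appearance: 21.1 × $465 = $9,811.50
Document review: 126.7 × $250 = $31,675.00
Client communication: 135.0 × $270 = $36,450.00
Administrative: 126.9 × $175 = $22,207.50
Subtotal: $100,144.00
Write-off: 14.2 × $175 = $2,485.00
Total: $100,144.00 − $2,485.00 = $97,659.00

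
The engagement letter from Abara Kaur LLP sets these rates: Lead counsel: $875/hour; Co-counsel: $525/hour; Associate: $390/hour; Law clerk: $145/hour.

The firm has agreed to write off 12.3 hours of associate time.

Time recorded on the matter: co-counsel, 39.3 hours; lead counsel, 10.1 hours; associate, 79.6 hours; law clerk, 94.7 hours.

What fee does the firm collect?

Lead counsel: 10.1 × $875 = $8,837.50
Co-counsel: 39.3 × $525 = $20,632.50
Associate: 79.6 × $390 = $31,044.00
Law clerk: 94.7 × $145 = $13,731.50
Subtotal: $74,245.50
Write-off: 12.3 × $390 = $4,797.00
Total: $74,245.50 − $4,797.00 = $69,448.50

$69,448.50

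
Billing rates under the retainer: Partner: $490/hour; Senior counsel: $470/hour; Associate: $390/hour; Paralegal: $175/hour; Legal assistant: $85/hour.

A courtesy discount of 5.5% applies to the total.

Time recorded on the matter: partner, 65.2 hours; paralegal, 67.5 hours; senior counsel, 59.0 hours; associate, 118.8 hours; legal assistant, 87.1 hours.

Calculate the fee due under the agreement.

Partner: 65.2 × $490 = $31,948.00
Senior counsel: 59.0 × $470 = $27,730.00
Associate: 118.8 × $390 = $46,332.00
Paralegal: 67.5 × $175 = $11,812.50
Legal assistant: 87.1 × $85 = $7,403.50
Subtotal: $125,226.00
Less 5.5% discount: −$6,887.43
Total: $125,226.00 − $6,887.43 = $118,338.57

$118,338.57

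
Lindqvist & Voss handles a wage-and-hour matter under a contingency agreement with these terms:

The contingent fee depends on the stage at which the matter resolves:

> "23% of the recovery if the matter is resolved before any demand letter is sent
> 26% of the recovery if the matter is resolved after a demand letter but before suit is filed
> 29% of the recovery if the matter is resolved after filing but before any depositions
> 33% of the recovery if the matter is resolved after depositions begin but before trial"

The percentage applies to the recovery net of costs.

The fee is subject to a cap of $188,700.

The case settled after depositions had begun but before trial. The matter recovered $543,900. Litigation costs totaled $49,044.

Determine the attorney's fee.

$163,302.48

Fee base (net of costs): $543,900 − $49,044 = $494,856
The matter settled after depositions had begun but before trial, so the 33% rate applies.
$494,856 × 33% = $163,302.48
$163,302.48 is under the $188,700 cap.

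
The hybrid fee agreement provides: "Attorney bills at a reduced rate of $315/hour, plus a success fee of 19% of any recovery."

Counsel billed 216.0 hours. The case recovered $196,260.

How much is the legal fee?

Hourly: 216.0 × $315 = $68,040.00
Success fee: 19% of $196,260 = $37,289.40
Total: $68,040.00 + $37,289.40 = $105,329.40

$105,329.40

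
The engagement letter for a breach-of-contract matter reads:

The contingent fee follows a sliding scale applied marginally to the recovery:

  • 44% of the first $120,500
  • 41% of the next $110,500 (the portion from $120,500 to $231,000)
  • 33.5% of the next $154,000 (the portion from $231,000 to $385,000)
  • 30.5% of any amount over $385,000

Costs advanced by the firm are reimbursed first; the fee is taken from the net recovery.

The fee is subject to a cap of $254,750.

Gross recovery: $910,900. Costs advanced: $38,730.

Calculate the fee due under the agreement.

Fee base (net of costs): $910,900 − $38,730 = $872,170
First $120,500 at 44% = $53,020.00
Next $110,500 at 41% = $45,305.00
Next $154,000 at 33.5% = $51,590.00
Remaining $487,170 at 30.5% = $148,586.85
Fee: $53,020.00 + $45,305.00 + $51,590.00 + $148,586.85 = $298,501.85
$298,501.85 exceeds the $254,750 cap, so the fee is capped at $254,750.00.

$254,750.00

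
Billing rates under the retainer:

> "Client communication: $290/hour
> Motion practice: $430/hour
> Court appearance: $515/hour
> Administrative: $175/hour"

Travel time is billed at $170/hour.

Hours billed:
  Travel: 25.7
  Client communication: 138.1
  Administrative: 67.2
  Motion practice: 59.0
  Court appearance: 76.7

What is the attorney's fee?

$121,048.50

Client communication: 138.1 × $290 = $40,049.00
Motion practice: 59.0 × $430 = $25,370.00
Court appearance: 76.7 × $515 = $39,500.50
Administrative: 67.2 × $175 = $11,760.00
Subtotal: $40,049.00 + $25,370.00 + $39,500.50 + $11,760.00 = $116,679.50
Travel: 25.7 × $170 = $4,369.00
Total: $116,679.50 + $4,369.00 = $121,048.50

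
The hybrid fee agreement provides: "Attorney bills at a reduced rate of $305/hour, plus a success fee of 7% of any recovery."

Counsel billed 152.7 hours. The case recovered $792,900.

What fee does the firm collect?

Hourly: 152.7 × $305 = $46,573.50
Success fee: 7% of $792,900 = $55,503.00
Total: $46,573.50 + $55,503.00 = $102,076.50

$102,076.50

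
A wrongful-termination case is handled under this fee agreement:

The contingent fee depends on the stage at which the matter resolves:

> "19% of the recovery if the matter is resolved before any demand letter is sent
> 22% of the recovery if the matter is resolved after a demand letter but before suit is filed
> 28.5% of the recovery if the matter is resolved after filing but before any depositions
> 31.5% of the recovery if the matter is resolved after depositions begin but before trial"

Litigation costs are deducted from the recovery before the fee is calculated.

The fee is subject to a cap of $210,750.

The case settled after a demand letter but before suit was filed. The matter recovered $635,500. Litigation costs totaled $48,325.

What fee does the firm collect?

$129,178.50

Fee base (net of costs): $635,500 − $48,325 = $587,175
The matter settled after a demand letter but before suit was filed, so the 22% rate applies.
$587,175 × 22% = $129,178.50
$129,178.50 is under the $210,750 cap.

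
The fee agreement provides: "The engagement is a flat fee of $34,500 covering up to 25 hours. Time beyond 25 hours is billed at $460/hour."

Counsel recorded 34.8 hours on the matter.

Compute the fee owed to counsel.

Flat fee: $34,500.00
Excess hours: 34.8 − 25 = 9.8
Overrun: 9.8 × $460 = $4,508.00
Total: $34,500.00 + $4,508.00 = $39,008.00

$39,008.00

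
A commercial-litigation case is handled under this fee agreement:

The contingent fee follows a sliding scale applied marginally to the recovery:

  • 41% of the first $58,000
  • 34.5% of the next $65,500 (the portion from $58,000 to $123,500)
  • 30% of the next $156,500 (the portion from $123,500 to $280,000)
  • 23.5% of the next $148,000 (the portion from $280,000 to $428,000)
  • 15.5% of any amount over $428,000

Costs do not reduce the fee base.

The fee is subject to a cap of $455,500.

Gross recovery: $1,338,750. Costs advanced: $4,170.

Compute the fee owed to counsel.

$269,273.75

Fee base is the gross recovery, $1,338,750; costs are reimbursed separately.
First $58,000 at 41% = $23,780.00
Next $65,500 at 34.5% = $22,597.50
Next $156,500 at 30% = $46,950.00
Next $148,000 at 23.5% = $34,780.00
Remaining $910,750 at 15.5% = $141,166.25
Fee: $23,780.00 + $22,597.50 + $46,950.00 + $34,780.00 + $141,166.25 = $269,273.75
$269,273.75 is under the $455,500 cap.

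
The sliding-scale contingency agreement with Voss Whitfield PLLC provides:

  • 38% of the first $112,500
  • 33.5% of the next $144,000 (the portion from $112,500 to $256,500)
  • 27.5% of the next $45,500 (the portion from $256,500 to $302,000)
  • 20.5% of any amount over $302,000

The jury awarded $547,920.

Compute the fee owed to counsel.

First $112,500 at 38% = $42,750.00
Next $144,000 at 33.5% = $48,240.00
Next $45,500 at 27.5% = $12,512.50
Remaining $245,920 at 20.5% = $50,413.60
Fee: $42,750.00 + $48,240.00 + $12,512.50 + $50,413.60 = $153,916.10

$153,916.10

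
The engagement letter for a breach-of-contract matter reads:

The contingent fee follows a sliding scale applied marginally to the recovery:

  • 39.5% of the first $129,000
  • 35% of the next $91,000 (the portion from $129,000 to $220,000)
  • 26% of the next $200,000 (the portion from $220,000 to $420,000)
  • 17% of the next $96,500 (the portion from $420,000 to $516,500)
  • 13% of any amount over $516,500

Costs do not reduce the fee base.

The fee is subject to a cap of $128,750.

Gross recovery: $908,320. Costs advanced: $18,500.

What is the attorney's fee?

$128,750.00

Fee base is the gross recovery, $908,320; costs are reimbursed separately.
First $129,000 at 39.5% = $50,955.00
Next $91,000 at 35% = $31,850.00
Next $200,000 at 26% = $52,000.00
Next $96,500 at 17% = $16,405.00
Remaining $391,820 at 13% = $50,936.60
Fee: $50,955.00 + $31,850.00 + $52,000.00 + $16,405.00 + $50,936.60 = $202,146.60
$202,146.60 exceeds the $128,750 cap, so the fee is capped at $128,750.00.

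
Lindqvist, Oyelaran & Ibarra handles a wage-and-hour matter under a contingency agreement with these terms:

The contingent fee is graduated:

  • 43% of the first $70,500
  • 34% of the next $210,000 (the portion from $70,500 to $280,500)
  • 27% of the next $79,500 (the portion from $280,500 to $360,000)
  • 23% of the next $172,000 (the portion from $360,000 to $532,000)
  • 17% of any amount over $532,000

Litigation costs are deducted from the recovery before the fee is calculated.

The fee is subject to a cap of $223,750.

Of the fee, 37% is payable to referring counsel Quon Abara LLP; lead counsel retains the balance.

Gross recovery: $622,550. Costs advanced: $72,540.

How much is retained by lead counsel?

Fee base (net of costs): $622,550 − $72,540 = $550,010
First $70,500 at 43% = $30,315.00
Next $210,000 at 34% = $71,400.00
Next $79,500 at 27% = $21,465.00
Next $172,000 at 23% = $39,560.00
Remaining $18,010 at 17% = $3,061.70
Fee: $30,315.00 + $71,400.00 + $21,465.00 + $39,560.00 + $3,061.70 = $165,801.70
$165,801.70 is under the $223,750 cap.
Referral share: 37% of $165,801.70 = $61,346.63; lead counsel retains $165,801.70 − $61,346.63 = $104,455.07.

$104,455.07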